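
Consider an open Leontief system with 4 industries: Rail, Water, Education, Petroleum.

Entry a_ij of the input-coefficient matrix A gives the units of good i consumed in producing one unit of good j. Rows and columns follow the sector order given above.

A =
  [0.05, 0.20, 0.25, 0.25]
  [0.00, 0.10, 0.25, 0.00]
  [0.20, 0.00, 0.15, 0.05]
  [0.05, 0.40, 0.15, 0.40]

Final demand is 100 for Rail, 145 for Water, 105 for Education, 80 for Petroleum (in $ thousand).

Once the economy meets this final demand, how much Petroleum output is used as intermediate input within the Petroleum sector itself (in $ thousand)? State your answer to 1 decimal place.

I − A =
  [   0.95    -0.20    -0.25    -0.25]
  [   0.00     0.90    -0.25     0.00]
  [  -0.20     0.00     0.85    -0.05]
  [  -0.05    -0.40    -0.15     0.60]
Compute the cofactors C_ij = (−1)^(i+j)·(3×3 minor ij) of I−A; the adjugate is their transpose:
adj(I−A) = Cᵀ =
  [ 0.447250   0.190500   0.223750   0.205000]
  [ 0.030625   0.428625   0.139375   0.024375]
  [ 0.110250   0.063500   0.501750   0.087750]
  [ 0.085250   0.317500   0.237000   0.671750]
det(I−A) = Σ_j (I−A)_1j·C_1j = (0.95)(0.447250) + (-0.20)(0.030625) + (-0.25)(0.110250) + (-0.25)(0.085250) = 0.3698875
(I − A)⁻¹ = adj(I−A) / det(I−A) ≈
  [   1.2092     0.5150     0.6049     0.5542]
  [   0.0828     1.1588     0.3768     0.0659]
  [   0.2981     0.1717     1.3565     0.2372]
  [   0.2305     0.8584     0.6407     1.8161]
First solve x = (I − A)⁻¹ d = adj(I−A)·d / det(I−A); in particular x_P = (0.085250·100 + 0.317500·145 + 0.237000·105 + 0.671750·80) / 0.3698875 = 133.1875 / 0.3698875 ≈ 360.076.
Intermediate flow from P to P: z_PP = a_PP · x_P = 0.40 × 133.1875 / 0.3698875 = 53.275 / 0.3698875 ≈ 144.0.

z_PP = 144.0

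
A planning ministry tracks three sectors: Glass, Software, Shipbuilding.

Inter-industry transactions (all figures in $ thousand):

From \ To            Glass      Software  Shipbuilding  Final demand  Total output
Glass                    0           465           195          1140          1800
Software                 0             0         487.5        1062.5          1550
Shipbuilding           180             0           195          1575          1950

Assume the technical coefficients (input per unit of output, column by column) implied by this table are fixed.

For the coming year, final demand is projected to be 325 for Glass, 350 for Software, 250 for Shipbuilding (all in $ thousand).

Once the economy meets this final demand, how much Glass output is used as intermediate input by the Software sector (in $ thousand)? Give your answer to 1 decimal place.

z_12 = 129.9

Technical coefficients a_ij = z_ij / X_j:
  a_11 = 0/1800 = 0.00, a_21 = 0/1800 = 0.00, a_31 = 180/1800 = 0.10
  a_12 = 465/1550 = 0.30, a_22 = 0/1550 = 0.00, a_32 = 0/1550 = 0.00
  a_13 = 195/1950 = 0.10, a_23 = 487.5/1950 = 0.25, a_33 = 195/1950 = 0.10
I − A =
  [   1.00    -0.30    -0.10]
  [   0.00     1.00    -0.25]
  [  -0.10     0.00     0.90]
Cofactors of I−A, C_ij = (−1)^(i+j)·(minor ij) (rows/columns in the sector order above):
  C_11 = (1.00)(0.90) − (-0.25)(0.00) = 0.9000
  C_12 = −[(0.00)(0.90) − (-0.25)(-0.10)] = 0.0250
  C_13 = (0.00)(0.00) − (1.00)(-0.10) = 0.1000
  C_21 = −[(-0.30)(0.90) − (-0.10)(0.00)] = 0.2700
  C_22 = (1.00)(0.90) − (-0.10)(-0.10) = 0.8900
  C_23 = −[(1.00)(0.00) − (-0.30)(-0.10)] = 0.0300
  C_31 = (-0.30)(-0.25) − (-0.10)(1.00) = 0.1750
  C_32 = −[(1.00)(-0.25) − (-0.10)(0.00)] = 0.2500
  C_33 = (1.00)(1.00) − (-0.30)(0.00) = 1.0000
det(I−A) = Σ_j (I−A)_1j·C_1j = (1.00)(0.9000) + (-0.30)(0.0250) + (-0.10)(0.1000) = 0.8825
adj(I−A) = Cᵀ =
  [ 0.9000   0.2700   0.1750]
  [ 0.0250   0.8900   0.2500]
  [ 0.1000   0.0300   1.0000]
(I − A)⁻¹ = adj(I−A) / det(I−A) ≈
  [   1.0198     0.3059     0.1983]
  [   0.0283     1.0085     0.2833]
  [   0.1133     0.0340     1.1331]
First solve x = (I − A)⁻¹ d = adj(I−A)·d / det(I−A); in particular x_2 = (0.0250·325 + 0.8900·350 + 0.2500·250) / 0.8825 = 382.125 / 0.8825 ≈ 433.003.
Intermediate flow from 1 to 2: z_12 = a_12 · x_2 = 0.30 × 382.125 / 0.8825 = 114.6375 / 0.8825 ≈ 129.9.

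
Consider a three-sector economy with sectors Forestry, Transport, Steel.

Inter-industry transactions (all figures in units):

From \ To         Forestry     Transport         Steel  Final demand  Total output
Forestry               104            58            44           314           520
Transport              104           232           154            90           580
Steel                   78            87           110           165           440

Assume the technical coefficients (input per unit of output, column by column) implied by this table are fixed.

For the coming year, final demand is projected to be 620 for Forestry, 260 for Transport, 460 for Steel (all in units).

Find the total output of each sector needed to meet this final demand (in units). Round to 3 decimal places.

x_1 = 1097.288, x_2 = 1454.593, x_3 = 1123.710

Technical coefficients a_ij = z_ij / X_j:
  a_11 = 104/520 = 0.20, a_21 = 104/520 = 0.20, a_31 = 78/520 = 0.15
  a_12 = 58/580 = 0.10, a_22 = 232/580 = 0.40, a_32 = 87/580 = 0.15
  a_13 = 44/440 = 0.10, a_23 = 154/440 = 0.35, a_33 = 110/440 = 0.25
I − A =
  [   0.80    -0.10    -0.10]
  [  -0.20     0.60    -0.35]
  [  -0.15    -0.15     0.75]
Cofactors of I−A, C_ij = (−1)^(i+j)·(minor ij) (rows/columns in the sector order above):
  C_11 = (0.60)(0.75) − (-0.35)(-0.15) = 0.3975
  C_12 = −[(-0.20)(0.75) − (-0.35)(-0.15)] = 0.2025
  C_13 = (-0.20)(-0.15) − (0.60)(-0.15) = 0.1200
  C_21 = −[(-0.10)(0.75) − (-0.10)(-0.15)] = 0.0900
  C_22 = (0.80)(0.75) − (-0.10)(-0.15) = 0.5850
  C_23 = −[(0.80)(-0.15) − (-0.10)(-0.15)] = 0.1350
  C_31 = (-0.10)(-0.35) − (-0.10)(0.60) = 0.0950
  C_32 = −[(0.80)(-0.35) − (-0.10)(-0.20)] = 0.3000
  C_33 = (0.80)(0.60) − (-0.10)(-0.20) = 0.4600
det(I−A) = Σ_j (I−A)_1j·C_1j = (0.80)(0.3975) + (-0.10)(0.2025) + (-0.10)(0.1200) = 0.28575
adj(I−A) = Cᵀ =
  [ 0.3975   0.0900   0.0950]
  [ 0.2025   0.5850   0.3000]
  [ 0.1200   0.1350   0.4600]
(I − A)⁻¹ = adj(I−A) / det(I−A) ≈
  [   1.3911     0.3150     0.3325]
  [   0.7087     2.0472     1.0499]
  [   0.4199     0.4724     1.6098]
x = (I − A)⁻¹ d = adj(I−A)·d / det(I−A), with det(I−A) = 0.28575:
  x_1 = (0.3975·620 + 0.0900·260 + 0.0950·460) / 0.28575 = 313.55 / 0.28575 ≈ 1097.288
  x_2 = (0.2025·620 + 0.5850·260 + 0.3000·460) / 0.28575 = 415.65 / 0.28575 ≈ 1454.593
  x_3 = (0.1200·620 + 0.1350·260 + 0.4600·460) / 0.28575 = 321.10 / 0.28575 ≈ 1123.710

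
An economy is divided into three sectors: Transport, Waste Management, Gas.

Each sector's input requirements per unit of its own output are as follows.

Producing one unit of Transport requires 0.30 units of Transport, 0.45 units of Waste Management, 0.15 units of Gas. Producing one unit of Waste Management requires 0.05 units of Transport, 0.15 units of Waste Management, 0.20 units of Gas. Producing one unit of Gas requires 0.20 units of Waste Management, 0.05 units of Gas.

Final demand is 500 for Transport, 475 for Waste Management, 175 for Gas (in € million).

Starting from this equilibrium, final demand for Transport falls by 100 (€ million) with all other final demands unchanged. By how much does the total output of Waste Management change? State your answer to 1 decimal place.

I − A =
  [   0.70    -0.05     0.00]
  [  -0.45     0.85    -0.20]
  [  -0.15    -0.20     0.95]
Cofactors of I−A, C_ij = (−1)^(i+j)·(minor ij) (rows/columns in the sector order above):
  C_11 = (0.85)(0.95) − (-0.20)(-0.20) = 0.7675
  C_12 = −[(-0.45)(0.95) − (-0.20)(-0.15)] = 0.4575
  C_13 = (-0.45)(-0.20) − (0.85)(-0.15) = 0.2175
  C_21 = −[(-0.05)(0.95) − (0.00)(-0.20)] = 0.0475
  C_22 = (0.70)(0.95) − (0.00)(-0.15) = 0.6650
  C_23 = −[(0.70)(-0.20) − (-0.05)(-0.15)] = 0.1475
  C_31 = (-0.05)(-0.20) − (0.00)(0.85) = 0.0100
  C_32 = −[(0.70)(-0.20) − (0.00)(-0.45)] = 0.1400
  C_33 = (0.70)(0.85) − (-0.05)(-0.45) = 0.5725
det(I−A) = Σ_j (I−A)_1j·C_1j = (0.70)(0.7675) + (-0.05)(0.4575) + (0.00)(0.2175) = 0.514375
adj(I−A) = Cᵀ =
  [ 0.7675   0.0475   0.0100]
  [ 0.4575   0.6650   0.1400]
  [ 0.2175   0.1475   0.5725]
(I − A)⁻¹ = adj(I−A) / det(I−A) ≈
  [   1.4921     0.0923     0.0194]
  [   0.8894     1.2928     0.2722]
  [   0.4228     0.2868     1.1130]
Δx = (I − A)⁻¹ Δd with Δd having -100 in the Transport component and 0 elsewhere.
So Δx_2 = L_21 · (-100), where L_21 = adj(I−A)_21 / det(I−A) = 0.4575 / 0.514375.
Δx_2 = 0.4575 × (-100) / 0.514375 = -45.75 / 0.514375 ≈ -88.9.

Δx_2 = -88.9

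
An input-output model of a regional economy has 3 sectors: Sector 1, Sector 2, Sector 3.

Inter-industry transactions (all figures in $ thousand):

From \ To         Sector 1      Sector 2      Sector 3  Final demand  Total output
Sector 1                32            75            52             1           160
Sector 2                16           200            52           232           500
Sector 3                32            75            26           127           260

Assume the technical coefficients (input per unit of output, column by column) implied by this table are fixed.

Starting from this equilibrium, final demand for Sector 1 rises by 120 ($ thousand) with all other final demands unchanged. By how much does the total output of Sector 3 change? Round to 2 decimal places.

Δx_3 = 44.81

Technical coefficients a_ij = z_ij / X_j:
  a_11 = 32/160 = 0.20, a_21 = 16/160 = 0.10, a_31 = 32/160 = 0.20
  a_12 = 75/500 = 0.15, a_22 = 200/500 = 0.40, a_32 = 75/500 = 0.15
  a_13 = 52/260 = 0.20, a_23 = 52/260 = 0.20, a_33 = 26/260 = 0.10
I − A =
  [   0.80    -0.15    -0.20]
  [  -0.10     0.60    -0.20]
  [  -0.20    -0.15     0.90]
Cofactors of I−A, C_ij = (−1)^(i+j)·(minor ij) (rows/columns in the sector order above):
  C_11 = (0.60)(0.90) − (-0.20)(-0.15) = 0.5100
  C_12 = −[(-0.10)(0.90) − (-0.20)(-0.20)] = 0.1300
  C_13 = (-0.10)(-0.15) − (0.60)(-0.20) = 0.1350
  C_21 = −[(-0.15)(0.90) − (-0.20)(-0.15)] = 0.1650
  C_22 = (0.80)(0.90) − (-0.20)(-0.20) = 0.6800
  C_23 = −[(0.80)(-0.15) − (-0.15)(-0.20)] = 0.1500
  C_31 = (-0.15)(-0.20) − (-0.20)(0.60) = 0.1500
  C_32 = −[(0.80)(-0.20) − (-0.20)(-0.10)] = 0.1800
  C_33 = (0.80)(0.60) − (-0.15)(-0.10) = 0.4650
det(I−A) = Σ_j (I−A)_1j·C_1j = (0.80)(0.5100) + (-0.15)(0.1300) + (-0.20)(0.1350) = 0.3615
adj(I−A) = Cᵀ =
  [ 0.5100   0.1650   0.1500]
  [ 0.1300   0.6800   0.1800]
  [ 0.1350   0.1500   0.4650]
(I − A)⁻¹ = adj(I−A) / det(I−A) ≈
  [   1.4108     0.4564     0.4149]
  [   0.3596     1.8811     0.4979]
  [   0.3734     0.4149     1.2863]
Δx = (I − A)⁻¹ Δd with Δd having +120 in the Sector 1 component and 0 elsewhere.
So Δx_3 = L_31 · (+120), where L_31 = adj(I−A)_31 / det(I−A) = 0.1350 / 0.3615.
Δx_3 = 0.1350 × (+120) / 0.3615 = 16.20 / 0.3615 ≈ 44.81.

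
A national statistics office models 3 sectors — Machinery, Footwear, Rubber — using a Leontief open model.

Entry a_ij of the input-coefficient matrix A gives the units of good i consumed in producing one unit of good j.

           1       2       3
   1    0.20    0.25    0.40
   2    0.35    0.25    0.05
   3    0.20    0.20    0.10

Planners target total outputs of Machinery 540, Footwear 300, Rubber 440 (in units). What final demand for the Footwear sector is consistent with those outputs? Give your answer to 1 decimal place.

d_2 = 14.0

I − A =
  [   0.80    -0.25    -0.40]
  [  -0.35     0.75    -0.05]
  [  -0.20    -0.20     0.90]
d = (I − A) x:
  d_1 = (+0.80)·540 + (-0.25)·300 + (-0.40)·440 = 181.0
  d_2 = (-0.35)·540 + (+0.75)·300 + (-0.05)·440 = 14.0
  d_3 = (-0.20)·540 + (-0.20)·300 + (+0.90)·440 = 228.0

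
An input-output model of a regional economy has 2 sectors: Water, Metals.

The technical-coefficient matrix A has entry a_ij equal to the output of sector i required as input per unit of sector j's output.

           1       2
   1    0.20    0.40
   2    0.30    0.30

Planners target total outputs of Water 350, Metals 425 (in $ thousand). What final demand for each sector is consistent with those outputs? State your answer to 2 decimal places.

I − A =
  [   0.80    -0.40]
  [  -0.30     0.70]
d = (I − A) x:
  d_1 = (+0.80)·350 + (-0.40)·425 = 110.00
  d_2 = (-0.30)·350 + (+0.70)·425 = 192.50

d_1 = 110.00, d_2 = 192.50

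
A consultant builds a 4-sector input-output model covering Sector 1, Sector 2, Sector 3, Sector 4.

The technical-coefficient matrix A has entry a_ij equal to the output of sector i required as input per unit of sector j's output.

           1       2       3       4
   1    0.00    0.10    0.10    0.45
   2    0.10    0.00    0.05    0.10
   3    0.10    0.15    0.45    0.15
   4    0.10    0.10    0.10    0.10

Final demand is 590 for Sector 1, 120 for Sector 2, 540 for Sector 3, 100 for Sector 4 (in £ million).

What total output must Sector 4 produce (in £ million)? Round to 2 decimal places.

I − A =
  [   1.00    -0.10    -0.10    -0.45]
  [  -0.10     1.00    -0.05    -0.10]
  [  -0.10    -0.15     0.55    -0.15]
  [  -0.10    -0.10    -0.10     0.90]
Compute the cofactors C_ij = (−1)^(i+j)·(3×3 minor ij) of I−A; the adjugate is their transpose:
adj(I−A) = Cᵀ =
  [ 0.465500   0.094500   0.141750   0.266875]
  [ 0.059750   0.440250   0.067250   0.090000]
  [ 0.120500   0.158250   0.830500   0.216250]
  [ 0.071750   0.077000   0.115500   0.525000]
det(I−A) = Σ_j (I−A)_1j·C_1j = (1.00)(0.465500) + (-0.10)(0.059750) + (-0.10)(0.120500) + (-0.45)(0.071750) = 0.4151875
(I − A)⁻¹ = adj(I−A) / det(I−A) ≈
  [   1.1212     0.2276     0.3414     0.6428]
  [   0.1439     1.0604     0.1620     0.2168]
  [   0.2902     0.3812     2.0003     0.5208]
  [   0.1728     0.1855     0.2782     1.2645]
x = (I − A)⁻¹ d = adj(I−A)·d / det(I−A), with det(I−A) = 0.4151875:
  x_1 = (0.465500·590 + 0.094500·120 + 0.141750·540 + 0.266875·100) / 0.4151875 = 389.2175 / 0.4151875 ≈ 937.45
  x_2 = (0.059750·590 + 0.440250·120 + 0.067250·540 + 0.090000·100) / 0.4151875 = 133.3975 / 0.4151875 ≈ 321.29
  x_3 = (0.120500·590 + 0.158250·120 + 0.830500·540 + 0.216250·100) / 0.4151875 = 560.18 / 0.4151875 ≈ 1349.22
  x_4 = (0.071750·590 + 0.077000·120 + 0.115500·540 + 0.525000·100) / 0.4151875 = 166.4425 / 0.4151875 ≈ 400.89

x_4 = 400.89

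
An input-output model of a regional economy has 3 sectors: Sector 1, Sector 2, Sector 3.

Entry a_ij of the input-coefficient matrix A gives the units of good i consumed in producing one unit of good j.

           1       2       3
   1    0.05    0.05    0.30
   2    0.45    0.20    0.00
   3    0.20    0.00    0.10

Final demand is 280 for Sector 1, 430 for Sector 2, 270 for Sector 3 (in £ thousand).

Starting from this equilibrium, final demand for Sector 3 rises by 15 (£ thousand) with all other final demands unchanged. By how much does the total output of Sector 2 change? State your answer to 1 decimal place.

I − A =
  [   0.95    -0.05    -0.30]
  [  -0.45     0.80     0.00]
  [  -0.20     0.00     0.90]
Cofactors of I−A, C_ij = (−1)^(i+j)·(minor ij) (rows/columns in the sector order above):
  C_11 = (0.80)(0.90) − (0.00)(0.00) = 0.7200
  C_12 = −[(-0.45)(0.90) − (0.00)(-0.20)] = 0.4050
  C_13 = (-0.45)(0.00) − (0.80)(-0.20) = 0.1600
  C_21 = −[(-0.05)(0.90) − (-0.30)(0.00)] = 0.0450
  C_22 = (0.95)(0.90) − (-0.30)(-0.20) = 0.7950
  C_23 = −[(0.95)(0.00) − (-0.05)(-0.20)] = 0.0100
  C_31 = (-0.05)(0.00) − (-0.30)(0.80) = 0.2400
  C_32 = −[(0.95)(0.00) − (-0.30)(-0.45)] = 0.1350
  C_33 = (0.95)(0.80) − (-0.05)(-0.45) = 0.7375
det(I−A) = Σ_j (I−A)_1j·C_1j = (0.95)(0.7200) + (-0.05)(0.4050) + (-0.30)(0.1600) = 0.61575
adj(I−A) = Cᵀ =
  [ 0.7200   0.0450   0.2400]
  [ 0.4050   0.7950   0.1350]
  [ 0.1600   0.0100   0.7375]
(I − A)⁻¹ = adj(I−A) / det(I−A) ≈
  [   1.1693     0.0731     0.3898]
  [   0.6577     1.2911     0.2192]
  [   0.2598     0.0162     1.1977]
Δx = (I − A)⁻¹ Δd with Δd having +15 in the Sector 3 component and 0 elsewhere.
So Δx_2 = L_23 · (+15), where L_23 = adj(I−A)_23 / det(I−A) = 0.1350 / 0.61575.
Δx_2 = 0.1350 × (+15) / 0.61575 = 2.025 / 0.61575 ≈ 3.3.

Δx_2 = 3.3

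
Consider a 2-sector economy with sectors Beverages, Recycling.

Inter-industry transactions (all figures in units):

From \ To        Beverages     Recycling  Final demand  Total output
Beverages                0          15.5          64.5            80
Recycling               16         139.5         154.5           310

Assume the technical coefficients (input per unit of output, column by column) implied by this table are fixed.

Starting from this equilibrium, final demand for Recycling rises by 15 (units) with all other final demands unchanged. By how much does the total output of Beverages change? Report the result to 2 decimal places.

Technical coefficients a_ij = z_ij / X_j:
  a_11 = 0/80 = 0.00, a_21 = 16/80 = 0.20
  a_12 = 15.5/310 = 0.05, a_22 = 139.5/310 = 0.45
I − A =
  [   1.00    -0.05]
  [  -0.20     0.55]
det(I−A) = (1.00)(0.55) − (-0.05)(-0.20) = 0.5400
adj(I−A) = [[0.55, 0.05], [0.20, 1.00]]
(I − A)⁻¹ = adj(I−A) / det(I−A) ≈
  [   1.0185     0.0926]
  [   0.3704     1.8519]
Δx = (I − A)⁻¹ Δd with Δd having +15 in the Recycling component and 0 elsewhere.
So Δx_1 = L_12 · (+15), where L_12 = adj(I−A)_12 / det(I−A) = 0.05 / 0.5400.
Δx_1 = 0.05 × (+15) / 0.5400 = 0.75 / 0.5400 ≈ 1.39.

Δx_1 = 1.39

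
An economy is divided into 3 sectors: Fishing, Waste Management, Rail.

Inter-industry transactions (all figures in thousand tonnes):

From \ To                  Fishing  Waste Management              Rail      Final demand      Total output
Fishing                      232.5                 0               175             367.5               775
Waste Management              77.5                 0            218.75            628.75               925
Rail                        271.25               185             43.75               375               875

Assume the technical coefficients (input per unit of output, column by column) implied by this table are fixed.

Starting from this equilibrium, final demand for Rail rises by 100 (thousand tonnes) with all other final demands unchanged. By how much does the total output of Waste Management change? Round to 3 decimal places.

Technical coefficients a_ij = z_ij / X_j:
  a_FF = 232.5/775 = 0.30, a_WF = 77.5/775 = 0.10, a_RF = 271.25/775 = 0.35
  a_FW = 0/925 = 0.00, a_WW = 0/925 = 0.00, a_RW = 185/925 = 0.20
  a_FR = 175/875 = 0.20, a_WR = 218.75/875 = 0.25, a_RR = 43.75/875 = 0.05
I − A =
  [   0.70     0.00    -0.20]
  [  -0.10     1.00    -0.25]
  [  -0.35    -0.20     0.95]
Cofactors of I−A, C_ij = (−1)^(i+j)·(minor ij) (rows/columns in the sector order above):
  C_11 = (1.00)(0.95) − (-0.25)(-0.20) = 0.9000
  C_12 = −[(-0.10)(0.95) − (-0.25)(-0.35)] = 0.1825
  C_13 = (-0.10)(-0.20) − (1.00)(-0.35) = 0.3700
  C_21 = −[(0.00)(0.95) − (-0.20)(-0.20)] = 0.0400
  C_22 = (0.70)(0.95) − (-0.20)(-0.35) = 0.5950
  C_23 = −[(0.70)(-0.20) − (0.00)(-0.35)] = 0.1400
  C_31 = (0.00)(-0.25) − (-0.20)(1.00) = 0.2000
  C_32 = −[(0.70)(-0.25) − (-0.20)(-0.10)] = 0.1950
  C_33 = (0.70)(1.00) − (0.00)(-0.10) = 0.7000
det(I−A) = Σ_j (I−A)_1j·C_1j = (0.70)(0.9000) + (0.00)(0.1825) + (-0.20)(0.3700) = 0.5560
adj(I−A) = Cᵀ =
  [ 0.9000   0.0400   0.2000]
  [ 0.1825   0.5950   0.1950]
  [ 0.3700   0.1400   0.7000]
(I − A)⁻¹ = adj(I−A) / det(I−A) ≈
  [   1.6187     0.0719     0.3597]
  [   0.3282     1.0701     0.3507]
  [   0.6655     0.2518     1.2590]
Δx = (I − A)⁻¹ Δd with Δd having +100 in the Rail component and 0 elsewhere.
So Δx_W = L_WR · (+100), where L_WR = adj(I−A)_WR / det(I−A) = 0.1950 / 0.5560.
Δx_W = 0.1950 × (+100) / 0.5560 = 19.50 / 0.5560 ≈ 35.072.

Δx_W = 35.072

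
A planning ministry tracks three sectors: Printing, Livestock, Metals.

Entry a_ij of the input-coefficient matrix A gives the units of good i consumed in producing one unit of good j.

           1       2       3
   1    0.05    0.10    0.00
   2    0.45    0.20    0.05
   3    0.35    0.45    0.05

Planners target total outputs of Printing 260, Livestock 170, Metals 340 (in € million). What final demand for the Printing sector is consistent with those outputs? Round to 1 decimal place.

I − A =
  [   0.95    -0.10     0.00]
  [  -0.45     0.80    -0.05]
  [  -0.35    -0.45     0.95]
d = (I − A) x:
  d_1 = (+0.95)·260 + (-0.10)·170 + (+0.00)·340 = 230.0
  d_2 = (-0.45)·260 + (+0.80)·170 + (-0.05)·340 = 2.0
  d_3 = (-0.35)·260 + (-0.45)·170 + (+0.95)·340 = 155.5

d_1 = 230.0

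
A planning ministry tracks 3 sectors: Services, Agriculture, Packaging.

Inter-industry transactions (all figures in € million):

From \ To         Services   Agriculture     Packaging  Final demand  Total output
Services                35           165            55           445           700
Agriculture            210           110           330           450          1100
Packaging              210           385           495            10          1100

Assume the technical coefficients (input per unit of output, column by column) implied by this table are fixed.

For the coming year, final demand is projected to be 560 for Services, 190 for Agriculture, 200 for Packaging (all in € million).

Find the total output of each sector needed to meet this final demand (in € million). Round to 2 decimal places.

x_S = 814.67, x_A = 954.47, x_P = 1415.39

Technical coefficients a_ij = z_ij / X_j:
  a_SS = 35/700 = 0.05, a_AS = 210/700 = 0.30, a_PS = 210/700 = 0.30
  a_SA = 165/1100 = 0.15, a_AA = 110/1100 = 0.10, a_PA = 385/1100 = 0.35
  a_SP = 55/1100 = 0.05, a_AP = 330/1100 = 0.30, a_PP = 495/1100 = 0.45
I − A =
  [   0.95    -0.15    -0.05]
  [  -0.30     0.90    -0.30]
  [  -0.30    -0.35     0.55]
Cofactors of I−A, C_ij = (−1)^(i+j)·(minor ij) (rows/columns in the sector order above):
  C_11 = (0.90)(0.55) − (-0.30)(-0.35) = 0.3900
  C_12 = −[(-0.30)(0.55) − (-0.30)(-0.30)] = 0.2550
  C_13 = (-0.30)(-0.35) − (0.90)(-0.30) = 0.3750
  C_21 = −[(-0.15)(0.55) − (-0.05)(-0.35)] = 0.1000
  C_22 = (0.95)(0.55) − (-0.05)(-0.30) = 0.5075
  C_23 = −[(0.95)(-0.35) − (-0.15)(-0.30)] = 0.3775
  C_31 = (-0.15)(-0.30) − (-0.05)(0.90) = 0.0900
  C_32 = −[(0.95)(-0.30) − (-0.05)(-0.30)] = 0.3000
  C_33 = (0.95)(0.90) − (-0.15)(-0.30) = 0.8100
det(I−A) = Σ_j (I−A)_1j·C_1j = (0.95)(0.3900) + (-0.15)(0.2550) + (-0.05)(0.3750) = 0.3135
adj(I−A) = Cᵀ =
  [ 0.3900   0.1000   0.0900]
  [ 0.2550   0.5075   0.3000]
  [ 0.3750   0.3775   0.8100]
(I − A)⁻¹ = adj(I−A) / det(I−A) ≈
  [   1.2440     0.3190     0.2871]
  [   0.8134     1.6188     0.9569]
  [   1.1962     1.2041     2.5837]
x = (I − A)⁻¹ d = adj(I−A)·d / det(I−A), with det(I−A) = 0.3135:
  x_S = (0.3900·560 + 0.1000·190 + 0.0900·200) / 0.3135 = 255.40 / 0.3135 ≈ 814.67
  x_A = (0.2550·560 + 0.5075·190 + 0.3000·200) / 0.3135 = 299.225 / 0.3135 ≈ 954.47
  x_P = (0.3750·560 + 0.3775·190 + 0.8100·200) / 0.3135 = 443.725 / 0.3135 ≈ 1415.39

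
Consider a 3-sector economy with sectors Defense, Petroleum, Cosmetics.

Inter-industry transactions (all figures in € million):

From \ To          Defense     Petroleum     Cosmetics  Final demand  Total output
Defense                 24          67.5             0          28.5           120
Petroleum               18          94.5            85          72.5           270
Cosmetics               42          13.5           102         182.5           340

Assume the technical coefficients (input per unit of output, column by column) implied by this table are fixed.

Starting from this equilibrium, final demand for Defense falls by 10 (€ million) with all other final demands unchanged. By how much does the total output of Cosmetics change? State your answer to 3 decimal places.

Technical coefficients a_ij = z_ij / X_j:
  a_11 = 24/120 = 0.20, a_21 = 18/120 = 0.15, a_31 = 42/120 = 0.35
  a_12 = 67.5/270 = 0.25, a_22 = 94.5/270 = 0.35, a_32 = 13.5/270 = 0.05
  a_13 = 0/340 = 0.00, a_23 = 85/340 = 0.25, a_33 = 102/340 = 0.30
I − A =
  [   0.80    -0.25     0.00]
  [  -0.15     0.65    -0.25]
  [  -0.35    -0.05     0.70]
Cofactors of I−A, C_ij = (−1)^(i+j)·(minor ij) (rows/columns in the sector order above):
  C_11 = (0.65)(0.70) − (-0.25)(-0.05) = 0.4425
  C_12 = −[(-0.15)(0.70) − (-0.25)(-0.35)] = 0.1925
  C_13 = (-0.15)(-0.05) − (0.65)(-0.35) = 0.2350
  C_21 = −[(-0.25)(0.70) − (0.00)(-0.05)] = 0.1750
  C_22 = (0.80)(0.70) − (0.00)(-0.35) = 0.5600
  C_23 = −[(0.80)(-0.05) − (-0.25)(-0.35)] = 0.1275
  C_31 = (-0.25)(-0.25) − (0.00)(0.65) = 0.0625
  C_32 = −[(0.80)(-0.25) − (0.00)(-0.15)] = 0.2000
  C_33 = (0.80)(0.65) − (-0.25)(-0.15) = 0.4825
det(I−A) = Σ_j (I−A)_1j·C_1j = (0.80)(0.4425) + (-0.25)(0.1925) + (0.00)(0.2350) = 0.305875
adj(I−A) = Cᵀ =
  [ 0.4425   0.1750   0.0625]
  [ 0.1925   0.5600   0.2000]
  [ 0.2350   0.1275   0.4825]
(I − A)⁻¹ = adj(I−A) / det(I−A) ≈
  [   1.4467     0.5721     0.2043]
  [   0.6293     1.8308     0.6539]
  [   0.7683     0.4168     1.5774]
Δx = (I − A)⁻¹ Δd with Δd having -10 in the Defense component and 0 elsewhere.
So Δx_3 = L_31 · (-10), where L_31 = adj(I−A)_31 / det(I−A) = 0.2350 / 0.305875.
Δx_3 = 0.2350 × (-10) / 0.305875 = -2.35 / 0.305875 ≈ -7.683.

Δx_3 = -7.683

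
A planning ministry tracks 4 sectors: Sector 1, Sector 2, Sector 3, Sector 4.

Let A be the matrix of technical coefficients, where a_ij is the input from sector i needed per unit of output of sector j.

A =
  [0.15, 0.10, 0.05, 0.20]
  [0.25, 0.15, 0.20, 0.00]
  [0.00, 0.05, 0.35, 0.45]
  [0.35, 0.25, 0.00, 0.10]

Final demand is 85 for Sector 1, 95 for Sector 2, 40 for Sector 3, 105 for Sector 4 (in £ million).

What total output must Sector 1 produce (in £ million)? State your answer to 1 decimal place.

I − A =
  [   0.85    -0.10    -0.05    -0.20]
  [  -0.25     0.85    -0.20     0.00]
  [   0.00    -0.05     0.65    -0.45]
  [  -0.35    -0.25     0.00     0.90]
Compute the cofactors C_ij = (−1)^(i+j)·(3×3 minor ij) of I−A; the adjugate is their transpose:
adj(I−A) = Cᵀ =
  [ 0.465750   0.098875   0.066250   0.136625]
  [ 0.177750   0.443875   0.150250   0.114625]
  [ 0.173250   0.146125   0.555750   0.316375]
  [ 0.230500   0.161750   0.067500   0.444250]
det(I−A) = Σ_j (I−A)_1j·C_1j = (0.85)(0.465750) + (-0.10)(0.177750) + (-0.05)(0.173250) + (-0.20)(0.230500) = 0.32335
(I − A)⁻¹ = adj(I−A) / det(I−A) ≈
  [   1.4404     0.3058     0.2049     0.4225]
  [   0.5497     1.3727     0.4647     0.3545]
  [   0.5358     0.4519     1.7187     0.9784]
  [   0.7128     0.5002     0.2088     1.3739]
x = (I − A)⁻¹ d = adj(I−A)·d / det(I−A), with det(I−A) = 0.32335:
  x_1 = (0.465750·85 + 0.098875·95 + 0.066250·40 + 0.136625·105) / 0.32335 = 65.9775 / 0.32335 ≈ 204.0
  x_2 = (0.177750·85 + 0.443875·95 + 0.150250·40 + 0.114625·105) / 0.32335 = 75.3225 / 0.32335 ≈ 232.9
  x_3 = (0.173250·85 + 0.146125·95 + 0.555750·40 + 0.316375·105) / 0.32335 = 84.0575 / 0.32335 ≈ 260.0
  x_4 = (0.230500·85 + 0.161750·95 + 0.067500·40 + 0.444250·105) / 0.32335 = 84.305 / 0.32335 ≈ 260.7

x_1 = 204.0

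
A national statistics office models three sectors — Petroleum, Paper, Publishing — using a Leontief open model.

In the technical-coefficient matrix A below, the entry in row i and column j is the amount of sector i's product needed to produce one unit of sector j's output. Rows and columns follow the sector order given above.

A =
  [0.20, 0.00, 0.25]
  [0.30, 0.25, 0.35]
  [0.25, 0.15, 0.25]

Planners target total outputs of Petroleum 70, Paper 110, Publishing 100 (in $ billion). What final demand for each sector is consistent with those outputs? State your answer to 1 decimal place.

I − A =
  [   0.80     0.00    -0.25]
  [  -0.30     0.75    -0.35]
  [  -0.25    -0.15     0.75]
d = (I − A) x:
  d_1 = (+0.80)·70 + (+0.00)·110 + (-0.25)·100 = 31.0
  d_2 = (-0.30)·70 + (+0.75)·110 + (-0.35)·100 = 26.5
  d_3 = (-0.25)·70 + (-0.15)·110 + (+0.75)·100 = 41.0

d_1 = 31.0, d_2 = 26.5, d_3 = 41.0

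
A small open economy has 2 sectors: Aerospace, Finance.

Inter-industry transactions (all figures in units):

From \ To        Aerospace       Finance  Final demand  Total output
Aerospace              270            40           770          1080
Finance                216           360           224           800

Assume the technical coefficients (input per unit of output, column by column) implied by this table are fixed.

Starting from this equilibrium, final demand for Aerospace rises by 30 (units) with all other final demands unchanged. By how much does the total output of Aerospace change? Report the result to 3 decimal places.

Δx_1 = 40.994

Technical coefficients a_ij = z_ij / X_j:
  a_11 = 270/1080 = 0.25, a_21 = 216/1080 = 0.20
  a_12 = 40/800 = 0.05, a_22 = 360/800 = 0.45
I − A =
  [   0.75    -0.05]
  [  -0.20     0.55]
det(I−A) = (0.75)(0.55) − (-0.05)(-0.20) = 0.4025
adj(I−A) = [[0.55, 0.05], [0.20, 0.75]]
(I − A)⁻¹ = adj(I−A) / det(I−A) ≈
  [   1.3665     0.1242]
  [   0.4969     1.8634]
Δx = (I − A)⁻¹ Δd with Δd having +30 in the Aerospace component and 0 elsewhere.
So Δx_1 = L_11 · (+30), where L_11 = adj(I−A)_11 / det(I−A) = 0.55 / 0.4025.
Δx_1 = 0.55 × (+30) / 0.4025 = 16.50 / 0.4025 ≈ 40.994.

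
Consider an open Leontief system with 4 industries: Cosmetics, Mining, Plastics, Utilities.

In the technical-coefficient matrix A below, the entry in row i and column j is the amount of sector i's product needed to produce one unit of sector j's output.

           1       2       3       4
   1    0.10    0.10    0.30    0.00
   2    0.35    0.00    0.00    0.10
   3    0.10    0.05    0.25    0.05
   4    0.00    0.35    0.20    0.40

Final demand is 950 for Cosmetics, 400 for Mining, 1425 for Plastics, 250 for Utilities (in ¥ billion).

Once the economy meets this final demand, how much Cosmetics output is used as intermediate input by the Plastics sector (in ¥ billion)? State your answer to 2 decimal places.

I − A =
  [   0.90    -0.10    -0.30     0.00]
  [  -0.35     1.00     0.00    -0.10]
  [  -0.10    -0.05     0.75    -0.05]
  [   0.00    -0.35    -0.20     0.60]
Compute the cofactors C_ij = (−1)^(i+j)·(3×3 minor ij) of I−A; the adjugate is their transpose:
adj(I−A) = Cᵀ =
  [ 0.412750   0.058250   0.171500   0.024000]
  [ 0.156000   0.378000   0.081000   0.069750]
  [ 0.073125   0.048750   0.487500   0.048750]
  [ 0.115375   0.236750   0.209750   0.613500]
det(I−A) = Σ_j (I−A)_1j·C_1j = (0.90)(0.412750) + (-0.10)(0.156000) + (-0.30)(0.073125) + (0.00)(0.115375) = 0.3339375
(I − A)⁻¹ = adj(I−A) / det(I−A) ≈
  [   1.2360     0.1744     0.5136     0.0719]
  [   0.4672     1.1319     0.2426     0.2089]
  [   0.2190     0.1460     1.4599     0.1460]
  [   0.3455     0.7090     0.6281     1.8372]
First solve x = (I − A)⁻¹ d = adj(I−A)·d / det(I−A); in particular x_3 = (0.073125·950 + 0.048750·400 + 0.487500·1425 + 0.048750·250) / 0.3339375 = 795.84375 / 0.3339375 ≈ 2383.2117.
Intermediate flow from 1 to 3: z_13 = a_13 · x_3 = 0.30 × 795.84375 / 0.3339375 = 238.753125 / 0.3339375 ≈ 714.96.

z_13 = 714.96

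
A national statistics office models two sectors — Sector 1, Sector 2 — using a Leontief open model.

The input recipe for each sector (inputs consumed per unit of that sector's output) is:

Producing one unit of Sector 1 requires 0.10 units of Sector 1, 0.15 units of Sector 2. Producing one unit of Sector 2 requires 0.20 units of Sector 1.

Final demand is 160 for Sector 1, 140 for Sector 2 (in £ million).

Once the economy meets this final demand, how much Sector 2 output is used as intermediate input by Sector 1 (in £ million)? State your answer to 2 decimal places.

I − A =
  [   0.90    -0.20]
  [  -0.15     1.00]
det(I−A) = (0.90)(1.00) − (-0.20)(-0.15) = 0.8700
adj(I−A) = [[1.00, 0.20], [0.15, 0.90]]
(I − A)⁻¹ = adj(I−A) / det(I−A) ≈
  [   1.1494     0.2299]
  [   0.1724     1.0345]
First solve x = (I − A)⁻¹ d = adj(I−A)·d / det(I−A); in particular x_1 = (1.00·160 + 0.20·140) / 0.8700 = 188.00 / 0.8700 ≈ 216.0920.
Intermediate flow from 2 to 1: z_21 = a_21 · x_1 = 0.15 × 188.00 / 0.8700 = 28.20 / 0.8700 ≈ 32.41.

z_21 = 32.41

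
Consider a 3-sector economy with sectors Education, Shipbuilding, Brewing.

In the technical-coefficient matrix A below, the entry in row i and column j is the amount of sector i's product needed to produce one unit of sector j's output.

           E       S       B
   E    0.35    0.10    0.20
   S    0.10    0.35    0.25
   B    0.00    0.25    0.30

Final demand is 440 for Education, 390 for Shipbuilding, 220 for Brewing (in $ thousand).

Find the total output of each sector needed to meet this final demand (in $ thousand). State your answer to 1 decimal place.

x_E = 1043.1, x_S = 1021.7, x_B = 679.2

I − A =
  [   0.65    -0.10    -0.20]
  [  -0.10     0.65    -0.25]
  [   0.00    -0.25     0.70]
Cofactors of I−A, C_ij = (−1)^(i+j)·(minor ij) (rows/columns in the sector order above):
  C_11 = (0.65)(0.70) − (-0.25)(-0.25) = 0.3925
  C_12 = −[(-0.10)(0.70) − (-0.25)(0.00)] = 0.0700
  C_13 = (-0.10)(-0.25) − (0.65)(0.00) = 0.0250
  C_21 = −[(-0.10)(0.70) − (-0.20)(-0.25)] = 0.1200
  C_22 = (0.65)(0.70) − (-0.20)(0.00) = 0.4550
  C_23 = −[(0.65)(-0.25) − (-0.10)(0.00)] = 0.1625
  C_31 = (-0.10)(-0.25) − (-0.20)(0.65) = 0.1550
  C_32 = −[(0.65)(-0.25) − (-0.20)(-0.10)] = 0.1825
  C_33 = (0.65)(0.65) − (-0.10)(-0.10) = 0.4125
det(I−A) = Σ_j (I−A)_1j·C_1j = (0.65)(0.3925) + (-0.10)(0.0700) + (-0.20)(0.0250) = 0.243125
adj(I−A) = Cᵀ =
  [ 0.3925   0.1200   0.1550]
  [ 0.0700   0.4550   0.1825]
  [ 0.0250   0.1625   0.4125]
(I − A)⁻¹ = adj(I−A) / det(I−A) ≈
  [   1.6144     0.4936     0.6375]
  [   0.2879     1.8715     0.7506]
  [   0.1028     0.6684     1.6967]
x = (I − A)⁻¹ d = adj(I−A)·d / det(I−A), with det(I−A) = 0.243125:
  x_E = (0.3925·440 + 0.1200·390 + 0.1550·220) / 0.243125 = 253.60 / 0.243125 ≈ 1043.1
  x_S = (0.0700·440 + 0.4550·390 + 0.1825·220) / 0.243125 = 248.40 / 0.243125 ≈ 1021.7
  x_B = (0.0250·440 + 0.1625·390 + 0.4125·220) / 0.243125 = 165.125 / 0.243125 ≈ 679.2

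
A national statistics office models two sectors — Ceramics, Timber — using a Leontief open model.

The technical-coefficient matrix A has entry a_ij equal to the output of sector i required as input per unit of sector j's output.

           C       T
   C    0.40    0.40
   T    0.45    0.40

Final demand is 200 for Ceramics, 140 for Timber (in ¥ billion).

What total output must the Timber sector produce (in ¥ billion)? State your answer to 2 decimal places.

x_T = 966.67

I − A =
  [   0.60    -0.40]
  [  -0.45     0.60]
det(I−A) = (0.60)(0.60) − (-0.40)(-0.45) = 0.1800
adj(I−A) = [[0.60, 0.40], [0.45, 0.60]]
(I − A)⁻¹ = adj(I−A) / det(I−A) ≈
  [   3.3333     2.2222]
  [   2.5000     3.3333]
x = (I − A)⁻¹ d = adj(I−A)·d / det(I−A), with det(I−A) = 0.1800:
  x_C = (0.60·200 + 0.40·140) / 0.1800 = 176.00 / 0.1800 ≈ 977.78
  x_T = (0.45·200 + 0.60·140) / 0.1800 = 174.00 / 0.1800 ≈ 966.67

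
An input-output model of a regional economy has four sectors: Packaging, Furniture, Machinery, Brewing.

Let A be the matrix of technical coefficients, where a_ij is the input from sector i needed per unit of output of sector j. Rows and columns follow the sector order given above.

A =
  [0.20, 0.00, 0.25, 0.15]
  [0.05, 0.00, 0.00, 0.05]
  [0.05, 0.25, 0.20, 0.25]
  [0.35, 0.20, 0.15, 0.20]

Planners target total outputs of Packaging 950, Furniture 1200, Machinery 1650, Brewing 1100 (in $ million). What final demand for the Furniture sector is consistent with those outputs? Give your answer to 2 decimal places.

I − A =
  [   0.80     0.00    -0.25    -0.15]
  [  -0.05     1.00     0.00    -0.05]
  [  -0.05    -0.25     0.80    -0.25]
  [  -0.35    -0.20    -0.15     0.80]
d = (I − A) x:
  d_1 = (+0.80)·950 + (+0.00)·1200 + (-0.25)·1650 + (-0.15)·1100 = 182.50
  d_2 = (-0.05)·950 + (+1.00)·1200 + (+0.00)·1650 + (-0.05)·1100 = 1097.50
  d_3 = (-0.05)·950 + (-0.25)·1200 + (+0.80)·1650 + (-0.25)·1100 = 697.50
  d_4 = (-0.35)·950 + (-0.20)·1200 + (-0.15)·1650 + (+0.80)·1100 = 60.00

d_2 = 1097.50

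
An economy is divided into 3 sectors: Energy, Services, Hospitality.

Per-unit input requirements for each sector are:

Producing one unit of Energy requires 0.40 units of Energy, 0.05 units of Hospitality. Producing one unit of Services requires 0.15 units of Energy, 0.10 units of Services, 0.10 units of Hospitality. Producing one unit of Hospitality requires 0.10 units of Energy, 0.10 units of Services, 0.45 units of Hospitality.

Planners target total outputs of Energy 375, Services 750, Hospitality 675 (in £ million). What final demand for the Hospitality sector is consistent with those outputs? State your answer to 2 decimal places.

I − A =
  [   0.60    -0.15    -0.10]
  [   0.00     0.90    -0.10]
  [  -0.05    -0.10     0.55]
d = (I − A) x:
  d_1 = (+0.60)·375 + (-0.15)·750 + (-0.10)·675 = 45.00
  d_2 = (+0.00)·375 + (+0.90)·750 + (-0.10)·675 = 607.50
  d_3 = (-0.05)·375 + (-0.10)·750 + (+0.55)·675 = 277.50

d_3 = 277.50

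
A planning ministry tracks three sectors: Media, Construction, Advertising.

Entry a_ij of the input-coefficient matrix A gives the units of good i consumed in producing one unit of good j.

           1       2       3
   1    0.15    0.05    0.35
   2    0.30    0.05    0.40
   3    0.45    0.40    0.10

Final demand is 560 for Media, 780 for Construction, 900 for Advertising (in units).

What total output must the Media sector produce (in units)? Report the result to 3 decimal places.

x_1 = 2258.878

I − A =
  [   0.85    -0.05    -0.35]
  [  -0.30     0.95    -0.40]
  [  -0.45    -0.40     0.90]
Cofactors of I−A, C_ij = (−1)^(i+j)·(minor ij) (rows/columns in the sector order above):
  C_11 = (0.95)(0.90) − (-0.40)(-0.40) = 0.6950
  C_12 = −[(-0.30)(0.90) − (-0.40)(-0.45)] = 0.4500
  C_13 = (-0.30)(-0.40) − (0.95)(-0.45) = 0.5475
  C_21 = −[(-0.05)(0.90) − (-0.35)(-0.40)] = 0.1850
  C_22 = (0.85)(0.90) − (-0.35)(-0.45) = 0.6075
  C_23 = −[(0.85)(-0.40) − (-0.05)(-0.45)] = 0.3625
  C_31 = (-0.05)(-0.40) − (-0.35)(0.95) = 0.3525
  C_32 = −[(0.85)(-0.40) − (-0.35)(-0.30)] = 0.4450
  C_33 = (0.85)(0.95) − (-0.05)(-0.30) = 0.7925
det(I−A) = Σ_j (I−A)_1j·C_1j = (0.85)(0.6950) + (-0.05)(0.4500) + (-0.35)(0.5475) = 0.376625
adj(I−A) = Cᵀ =
  [ 0.6950   0.1850   0.3525]
  [ 0.4500   0.6075   0.4450]
  [ 0.5475   0.3625   0.7925]
(I − A)⁻¹ = adj(I−A) / det(I−A) ≈
  [   1.8453     0.4912     0.9359]
  [   1.1948     1.6130     1.1815]
  [   1.4537     0.9625     2.1042]
x = (I − A)⁻¹ d = adj(I−A)·d / det(I−A), with det(I−A) = 0.376625:
  x_1 = (0.6950·560 + 0.1850·780 + 0.3525·900) / 0.376625 = 850.75 / 0.376625 ≈ 2258.878
  x_2 = (0.4500·560 + 0.6075·780 + 0.4450·900) / 0.376625 = 1126.35 / 0.376625 ≈ 2990.641
  x_3 = (0.5475·560 + 0.3625·780 + 0.7925·900) / 0.376625 = 1302.60 / 0.376625 ≈ 3458.613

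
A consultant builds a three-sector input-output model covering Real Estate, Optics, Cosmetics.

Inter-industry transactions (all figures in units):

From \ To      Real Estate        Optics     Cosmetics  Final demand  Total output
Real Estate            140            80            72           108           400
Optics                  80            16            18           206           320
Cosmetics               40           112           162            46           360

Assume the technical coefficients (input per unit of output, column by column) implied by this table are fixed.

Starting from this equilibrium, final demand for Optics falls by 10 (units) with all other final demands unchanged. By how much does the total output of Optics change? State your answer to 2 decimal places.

Technical coefficients a_ij = z_ij / X_j:
  a_RR = 140/400 = 0.35, a_OR = 80/400 = 0.20, a_CR = 40/400 = 0.10
  a_RO = 80/320 = 0.25, a_OO = 16/320 = 0.05, a_CO = 112/320 = 0.35
  a_RC = 72/360 = 0.20, a_OC = 18/360 = 0.05, a_CC = 162/360 = 0.45
I − A =
  [   0.65    -0.25    -0.20]
  [  -0.20     0.95    -0.05]
  [  -0.10    -0.35     0.55]
Cofactors of I−A, C_ij = (−1)^(i+j)·(minor ij) (rows/columns in the sector order above):
  C_11 = (0.95)(0.55) − (-0.05)(-0.35) = 0.5050
  C_12 = −[(-0.20)(0.55) − (-0.05)(-0.10)] = 0.1150
  C_13 = (-0.20)(-0.35) − (0.95)(-0.10) = 0.1650
  C_21 = −[(-0.25)(0.55) − (-0.20)(-0.35)] = 0.2075
  C_22 = (0.65)(0.55) − (-0.20)(-0.10) = 0.3375
  C_23 = −[(0.65)(-0.35) − (-0.25)(-0.10)] = 0.2525
  C_31 = (-0.25)(-0.05) − (-0.20)(0.95) = 0.2025
  C_32 = −[(0.65)(-0.05) − (-0.20)(-0.20)] = 0.0725
  C_33 = (0.65)(0.95) − (-0.25)(-0.20) = 0.5675
det(I−A) = Σ_j (I−A)_1j·C_1j = (0.65)(0.5050) + (-0.25)(0.1150) + (-0.20)(0.1650) = 0.2665
adj(I−A) = Cᵀ =
  [ 0.5050   0.2075   0.2025]
  [ 0.1150   0.3375   0.0725]
  [ 0.1650   0.2525   0.5675]
(I − A)⁻¹ = adj(I−A) / det(I−A) ≈
  [   1.8949     0.7786     0.7598]
  [   0.4315     1.2664     0.2720]
  [   0.6191     0.9475     2.1295]
Δx = (I − A)⁻¹ Δd with Δd having -10 in the Optics component and 0 elsewhere.
So Δx_O = L_OO · (-10), where L_OO = adj(I−A)_OO / det(I−A) = 0.3375 / 0.2665.
Δx_O = 0.3375 × (-10) / 0.2665 = -3.375 / 0.2665 ≈ -12.66.

Δx_O = -12.66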